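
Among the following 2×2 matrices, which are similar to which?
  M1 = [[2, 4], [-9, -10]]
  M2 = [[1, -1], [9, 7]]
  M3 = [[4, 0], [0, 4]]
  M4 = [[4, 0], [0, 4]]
Characteristic polynomials: χ_{M1} = (x + 4)^2, χ_{M2} = (x - 4)^2, χ_{M3} = (x - 4)^2, χ_{M4} = (x - 4)^2.

{M1}: invariant factors (x + 4)^2.

{M2}: invariant factors (x - 4)^2.

{M3, M4}: invariant factors x - 4, x - 4.

Matrices are similar if and only if their invariant-factor lists agree; the partition into similarity classes is {M1}, {M2}, {M3, M4}.

3 classes: {M1}, {M2}, {M3, M4}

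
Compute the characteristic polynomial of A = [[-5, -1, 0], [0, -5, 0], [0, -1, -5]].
xI - A = [[x + 5, 1, 0], [0, x + 5, 0], [0, 1, x + 5]].

Expanding det(xI - A) along the first row:
det(xI - A) = + (x + 5)·det([[x + 5, 0], [1, x + 5]]) - (1)·det([[0, 0], [0, x + 5]]) + (0)·det([[0, x + 5], [0, 1]]).

Evaluating gives χ_A(x) = x^3 + 15x^2 + 75x + 125 = (x + 5)^3.

χ_A(x) = (x + 5)^3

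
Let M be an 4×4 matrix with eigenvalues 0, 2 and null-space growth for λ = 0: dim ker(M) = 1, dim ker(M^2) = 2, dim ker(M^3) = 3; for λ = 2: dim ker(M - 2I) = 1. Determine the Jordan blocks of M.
Jordan blocks: (0, 3), (2, 1)

λ = 0: successive nullity increments [1, 1, 1] count blocks of size ≥ k; block sizes are [3].
λ = 2: successive nullity increments [1] count blocks of size ≥ k; block sizes are [1].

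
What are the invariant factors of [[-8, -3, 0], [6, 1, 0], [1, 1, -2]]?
(x + 2)^2(x + 5)

The Jordan structure of A has elementary divisors (x + 5), (x + 2)^2. Arranging the block sizes at each eigenvalue in decreasing order and taking row products gives the invariant factors.

Invariant factors (smallest first, each dividing the next): (x + 2)^2(x + 5).

Check: the last factor (x + 2)^2(x + 5) is the minimal polynomial, and the product (x + 2)^2(x + 5) is the characteristic polynomial.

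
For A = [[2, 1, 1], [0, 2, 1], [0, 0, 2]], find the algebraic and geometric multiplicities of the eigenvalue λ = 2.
The characteristic polynomial is (x - 2)^3, so the factor x - 2 appears with exponent 3: the algebraic multiplicity is 3.

rank(A - 2I) = 2, so the eigenspace has dimension 3 - 2 = 1: the geometric multiplicity is 1.

Since 1 < 3, A is not diagonalizable.

algebraic multiplicity 3, geometric multiplicity 1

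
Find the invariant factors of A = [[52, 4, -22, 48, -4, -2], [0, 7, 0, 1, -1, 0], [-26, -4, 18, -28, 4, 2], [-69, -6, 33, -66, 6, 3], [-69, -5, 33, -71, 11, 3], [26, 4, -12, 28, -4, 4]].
x - 6, (x - 6)^2, (x - 6)^2(x + 4)

The Jordan structure of A has elementary divisors (x + 4), (x - 6)^2, (x - 6)^2, (x - 6). Arranging the block sizes at each eigenvalue in decreasing order and taking row products gives the invariant factors.

Invariant factors (smallest first, each dividing the next): x - 6, (x - 6)^2, (x - 6)^2(x + 4).

Check: the last factor (x - 6)^2(x + 4) is the minimal polynomial, and the product (x - 6)^5(x + 4) is the characteristic polynomial.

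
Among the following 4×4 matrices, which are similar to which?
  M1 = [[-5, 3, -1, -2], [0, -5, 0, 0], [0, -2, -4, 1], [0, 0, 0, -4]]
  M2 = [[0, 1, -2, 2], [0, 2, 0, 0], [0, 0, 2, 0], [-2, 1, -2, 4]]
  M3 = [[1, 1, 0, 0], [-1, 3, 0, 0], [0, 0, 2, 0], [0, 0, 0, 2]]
Characteristic polynomials: χ_{M1} = (x + 4)^2(x + 5)^2, χ_{M2} = (x - 2)^4, χ_{M3} = (x - 2)^4.

{M1}: invariant factors (x + 4)^2(x + 5)^2.

{M2, M3}: invariant factors x - 2, x - 2, (x - 2)^2.

Matrices are similar if and only if their invariant-factor lists agree; the partition into similarity classes is {M1}, {M2, M3}.

2 classes: {M1}, {M2, M3}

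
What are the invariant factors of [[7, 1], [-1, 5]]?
(x - 6)^2

The Jordan structure of A has elementary divisors (x - 6)^2. Arranging the block sizes at each eigenvalue in decreasing order and taking row products gives the invariant factors.

Invariant factors (smallest first, each dividing the next): (x - 6)^2.

Check: the last factor (x - 6)^2 is the minimal polynomial, and the product (x - 6)^2 is the characteristic polynomial.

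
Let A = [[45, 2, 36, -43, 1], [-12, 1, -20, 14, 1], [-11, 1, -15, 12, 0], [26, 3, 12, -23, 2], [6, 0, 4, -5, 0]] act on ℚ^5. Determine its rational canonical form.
R = [[0, 0, 0, 0, -75], [1, 0, 0, 0, -5], [0, 1, 0, 0, 19], [0, 0, 1, 0, -18], [0, 0, 0, 1, 8]]

The invariant factors of A (the non-unit diagonal entries of the Smith normal form of xI - A over ℚ[x]) are (x - 5)(x - 3)(x^3 + 3x + 5), each dividing the next. The characteristic polynomial is their product, (x - 5)(x - 3)(x^3 + 3x + 5).

The rational canonical form is the block-diagonal matrix of companion matrices C(f_i):
R = [[0, 0, 0, 0, -75], [1, 0, 0, 0, -5], [0, 1, 0, 0, 19], [0, 0, 1, 0, -18], [0, 0, 0, 1, 8]].

Note the characteristic polynomial does not split into linear factors over ℚ, so A has no Jordan form over ℚ; the rational canonical form exists over any field.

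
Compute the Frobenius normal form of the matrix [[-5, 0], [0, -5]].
The invariant factors of A (the non-unit diagonal entries of the Smith normal form of xI - A over ℚ[x]) are x + 5, x + 5, each dividing the next. The characteristic polynomial is their product, (x + 5)^2.

The rational canonical form is the block-diagonal matrix of companion matrices C(f_i):
R = [[-5, 0], [0, -5]].

R = [[-5, 0], [0, -5]]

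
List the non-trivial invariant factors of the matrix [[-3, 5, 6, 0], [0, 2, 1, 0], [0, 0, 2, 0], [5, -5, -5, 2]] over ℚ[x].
x - 2, (x - 2)^2(x + 3)

The Jordan structure of A has elementary divisors (x + 3), (x - 2)^2, (x - 2). Arranging the block sizes at each eigenvalue in decreasing order and taking row products gives the invariant factors.

Invariant factors (smallest first, each dividing the next): x - 2, (x - 2)^2(x + 3).

Check: the last factor (x - 2)^2(x + 3) is the minimal polynomial, and the product (x - 2)^3(x + 3) is the characteristic polynomial.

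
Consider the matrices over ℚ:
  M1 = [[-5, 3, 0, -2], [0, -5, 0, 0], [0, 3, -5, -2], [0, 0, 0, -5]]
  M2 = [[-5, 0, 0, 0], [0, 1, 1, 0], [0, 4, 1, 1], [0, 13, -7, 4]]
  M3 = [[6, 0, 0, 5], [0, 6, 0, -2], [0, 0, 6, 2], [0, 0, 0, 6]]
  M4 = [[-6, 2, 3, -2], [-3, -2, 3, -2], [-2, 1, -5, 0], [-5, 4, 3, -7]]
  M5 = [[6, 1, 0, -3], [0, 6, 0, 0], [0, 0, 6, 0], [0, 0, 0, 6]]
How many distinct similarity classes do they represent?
4 classes: {M1}, {M2}, {M3, M5}, {M4}

Characteristic polynomials: χ_{M1} = (x + 5)^4, χ_{M2} = (x - 2)^3(x + 5), χ_{M3} = (x - 6)^4, χ_{M4} = (x + 5)^4, χ_{M5} = (x - 6)^4.

{M1}: invariant factors x + 5, x + 5, (x + 5)^2.

{M2}: invariant factors (x - 2)^3(x + 5).

{M3, M5}: invariant factors x - 6, x - 6, (x - 6)^2.

{M4}: invariant factors x + 5, (x + 5)^3.

Matrices are similar if and only if their invariant-factor lists agree; the partition into similarity classes is {M1}, {M2}, {M3, M5}, {M4}.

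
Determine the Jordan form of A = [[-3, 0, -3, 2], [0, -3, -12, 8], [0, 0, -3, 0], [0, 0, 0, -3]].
The characteristic polynomial is det(xI - A) = (x + 3)^4, so the eigenvalues are -3 (algebraic multiplicity 4).

For λ = -3: rank(A + 3I) = 1, rank((A + 3I)^2) = 0. The eigenspace has dimension 4 - 1 = 3, so there are 3 Jordan blocks; the rank sequence gives block sizes [2, 1, 1].

Assembling the blocks gives the Jordan form J above.

J = [[-3, 1, 0, 0], [0, -3, 0, 0], [0, 0, -3, 0], [0, 0, 0, -3]]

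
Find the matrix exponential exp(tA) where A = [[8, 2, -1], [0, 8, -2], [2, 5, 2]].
e^{tA} = [[(t^2 + 2*t + 1)*e^{6*t}, t*(3*t + 4)*e^{6*t}/2, -t*(t + 1)*e^{6*t}], [-2*t^2*e^{6*t}, (-3*t^2 + 2*t + 1)*e^{6*t}, 2*t*(t - 1)*e^{6*t}], [2*t*(1 - t)*e^{6*t}, t*(5 - 3*t)*e^{6*t}, (2*t^2 - 4*t + 1)*e^{6*t}]]

A has Jordan form J = [[6, 1, 0], [0, 6, 1], [0, 0, 6]] with A = PJP^{-1}, so e^{tA} = P e^{tJ} P^{-1}.

For a Jordan block J_k(λ), e^{tJ_k(λ)} = e^{λt} · (I + tN + t^2 N^2/2! + ... + t^{k-1} N^{k-1}/(k-1)!) where N is the nilpotent superdiagonal part.

Assembling the blocks and conjugating back gives the entries of e^{tA} as shown above.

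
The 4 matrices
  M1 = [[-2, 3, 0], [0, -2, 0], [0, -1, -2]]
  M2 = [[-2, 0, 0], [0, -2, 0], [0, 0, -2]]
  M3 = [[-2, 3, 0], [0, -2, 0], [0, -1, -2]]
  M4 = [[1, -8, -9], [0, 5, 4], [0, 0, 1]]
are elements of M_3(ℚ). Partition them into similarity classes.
Characteristic polynomials: χ_{M1} = (x + 2)^3, χ_{M2} = (x + 2)^3, χ_{M3} = (x + 2)^3, χ_{M4} = (x - 5)(x - 1)^2.

{M1, M3}: invariant factors x + 2, (x + 2)^2.

{M2}: invariant factors x + 2, x + 2, x + 2.

{M4}: invariant factors (x - 5)(x - 1)^2.

Matrices are similar if and only if their invariant-factor lists agree; the partition into similarity classes is {M1, M3}, {M2}, {M4}.

3 classes: {M1, M3}, {M2}, {M4}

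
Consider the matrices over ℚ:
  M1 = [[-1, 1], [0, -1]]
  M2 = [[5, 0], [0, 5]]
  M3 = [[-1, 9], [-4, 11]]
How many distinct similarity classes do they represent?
3 classes: {M1}, {M2}, {M3}

Characteristic polynomials: χ_{M1} = (x + 1)^2, χ_{M2} = (x - 5)^2, χ_{M3} = (x - 5)^2.

{M1}: invariant factors (x + 1)^2.

{M2}: invariant factors x - 5, x - 5.

{M3}: invariant factors (x - 5)^2.

Matrices are similar if and only if their invariant-factor lists agree; the partition into similarity classes is {M1}, {M2}, {M3}.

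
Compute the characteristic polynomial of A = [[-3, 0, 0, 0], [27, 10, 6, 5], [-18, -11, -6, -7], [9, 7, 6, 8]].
xI - A = [[x + 3, 0, 0, 0], [-27, x - 10, -6, -5], [18, 11, x + 6, 7], [-9, -7, -6, x - 8]].

Expanding det(xI - A) along the first row:
det(xI - A) = + (x + 3)·det([[x - 10, -6, -5], [11, x + 6, 7], [-7, -6, x - 8]]) - (0)·det([[-27, -6, -5], [18, x + 6, 7], [-9, -6, x - 8]]) + (0)·det([[-27, x - 10, -5], [18, 11, 7], [-9, -7, x - 8]]) - (0)·det([[-27, x - 10, -6], [18, 11, x + 6], [-9, -7, -6]]).

Evaluating gives χ_A(x) = x^4 - 9x^3 + 9x^2 + 81x - 162 = (x - 6)(x - 3)^2(x + 3).

χ_A(x) = (x - 6)(x - 3)^2(x + 3)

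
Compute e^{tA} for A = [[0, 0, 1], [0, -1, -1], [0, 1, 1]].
A has Jordan form J = [[0, 1, 0], [0, 0, 1], [0, 0, 0]] with A = PJP^{-1}, so e^{tA} = P e^{tJ} P^{-1}.

For a Jordan block J_k(λ), e^{tJ_k(λ)} = e^{λt} · (I + tN + t^2 N^2/2! + ... + t^{k-1} N^{k-1}/(k-1)!) where N is the nilpotent superdiagonal part.

Assembling the blocks and conjugating back gives the entries of e^{tA} as shown above.

e^{tA} = [[1, t^2/2, t*(t + 2)/2], [0, 1 - t, -t], [0, t, t + 1]]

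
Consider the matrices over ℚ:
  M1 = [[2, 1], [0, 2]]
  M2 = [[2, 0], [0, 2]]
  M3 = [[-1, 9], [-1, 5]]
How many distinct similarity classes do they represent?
2 classes: {M1, M3}, {M2}

Characteristic polynomials: χ_{M1} = (x - 2)^2, χ_{M2} = (x - 2)^2, χ_{M3} = (x - 2)^2.

{M1, M3}: invariant factors (x - 2)^2.

{M2}: invariant factors x - 2, x - 2.

Matrices are similar if and only if their invariant-factor lists agree; the partition into similarity classes is {M1, M3}, {M2}.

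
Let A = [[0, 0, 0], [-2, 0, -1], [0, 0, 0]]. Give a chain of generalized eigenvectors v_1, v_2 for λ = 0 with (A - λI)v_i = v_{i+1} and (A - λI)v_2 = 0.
We seek v_1 ∈ ker(A^2) \ ker(A), then set v_{i+1} = A v_i.

One such chain is v_1 = [[-1, 1, 1]]^T, v_2 = [[0, 1, 0]]^T. Check: A v_2 = [[0, 0, 0]]^T = 0.

v_1 = [[-1, 1, 1]]^T, v_2 = [[0, 1, 0]]^T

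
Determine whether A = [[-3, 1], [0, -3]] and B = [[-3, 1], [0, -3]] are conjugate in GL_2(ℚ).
Yes.

Two matrices over a field are similar if and only if they have the same invariant factors.

Both A and B have characteristic polynomial (x + 3)^2 and minimal polynomial (x + 3)^2. Computing further, both have invariant factors (x + 3)^2. Hence A and B are similar.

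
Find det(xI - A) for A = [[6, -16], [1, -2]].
χ_A(x) = (x - 2)^2

xI - A = [[x - 6, 16], [-1, x + 2]].

Expanding det(xI - A) along the first row:
det(xI - A) = + (x - 6)·det([[x + 2]]) - (16)·det([[-1]]).

Evaluating gives χ_A(x) = x^2 - 4x + 4 = (x - 2)^2.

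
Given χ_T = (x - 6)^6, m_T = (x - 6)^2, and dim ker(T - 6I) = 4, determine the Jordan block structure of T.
λ = 6: algebraic multiplicity 6 (exponent in χ_T), largest block size 2 (exponent in m_T), 4 blocks (geometric multiplicity). These force block sizes [2, 2, 1, 1].

Jordan blocks: (6, 2), (6, 2), (6, 1), (6, 1)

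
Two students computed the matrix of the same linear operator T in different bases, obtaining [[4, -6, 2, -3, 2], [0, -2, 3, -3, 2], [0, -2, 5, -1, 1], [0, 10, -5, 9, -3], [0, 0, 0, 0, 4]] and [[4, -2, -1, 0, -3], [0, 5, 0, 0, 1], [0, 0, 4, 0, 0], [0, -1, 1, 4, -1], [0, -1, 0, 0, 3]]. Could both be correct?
Two matrices over a field are similar if and only if they have the same invariant factors.

Both A and B have characteristic polynomial (x - 4)^5 and minimal polynomial (x - 4)^3. Computing further, both have invariant factors (x - 4)^2, (x - 4)^3. Hence A and B are similar.

Yes.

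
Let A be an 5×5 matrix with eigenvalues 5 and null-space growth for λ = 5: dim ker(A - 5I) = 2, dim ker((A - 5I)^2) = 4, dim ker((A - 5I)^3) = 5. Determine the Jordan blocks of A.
Jordan blocks: (5, 3), (5, 2)

λ = 5: successive nullity increments [2, 2, 1] count blocks of size ≥ k; block sizes are [3, 2].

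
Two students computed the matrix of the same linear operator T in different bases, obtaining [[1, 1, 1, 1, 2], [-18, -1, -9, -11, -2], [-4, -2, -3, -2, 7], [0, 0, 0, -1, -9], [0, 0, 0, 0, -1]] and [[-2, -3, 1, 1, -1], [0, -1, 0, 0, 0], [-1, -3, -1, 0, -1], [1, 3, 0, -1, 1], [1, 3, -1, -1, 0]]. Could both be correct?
Both have characteristic polynomial (x + 1)^5, but the minimal polynomial of A is (x + 1)^3 while the minimal polynomial of B is (x + 1)^2. The minimal polynomial is a similarity invariant, so A and B are not similar.

No.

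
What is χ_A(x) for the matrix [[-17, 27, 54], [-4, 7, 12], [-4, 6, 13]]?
χ_A(x) = (x - 1)^3

xI - A = [[x + 17, -27, -54], [4, x - 7, -12], [4, -6, x - 13]].

Expanding det(xI - A) along the first row:
det(xI - A) = + (x + 17)·det([[x - 7, -12], [-6, x - 13]]) - (-27)·det([[4, -12], [4, x - 13]]) + (-54)·det([[4, x - 7], [4, -6]]).

Evaluating gives χ_A(x) = x^3 - 3x^2 + 3x - 1 = (x - 1)^3.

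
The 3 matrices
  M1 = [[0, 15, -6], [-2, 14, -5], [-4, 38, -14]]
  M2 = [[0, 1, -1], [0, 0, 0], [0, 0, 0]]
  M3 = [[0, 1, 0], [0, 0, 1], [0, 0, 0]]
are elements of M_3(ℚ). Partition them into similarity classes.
Characteristic polynomials: χ_{M1} = x^3, χ_{M2} = x^3, χ_{M3} = x^3.

{M1, M3}: invariant factors x^3.

{M2}: invariant factors x, x^2.

Matrices are similar if and only if their invariant-factor lists agree; the partition into similarity classes is {M1, M3}, {M2}.

2 classes: {M1, M3}, {M2}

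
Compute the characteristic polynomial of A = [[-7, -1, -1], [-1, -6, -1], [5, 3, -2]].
χ_A(x) = (x + 5)^3

xI - A = [[x + 7, 1, 1], [1, x + 6, 1], [-5, -3, x + 2]].

Expanding det(xI - A) along the first row:
det(xI - A) = + (x + 7)·det([[x + 6, 1], [-3, x + 2]]) - (1)·det([[1, 1], [-5, x + 2]]) + (1)·det([[1, x + 6], [-5, -3]]).

Evaluating gives χ_A(x) = x^3 + 15x^2 + 75x + 125 = (x + 5)^3.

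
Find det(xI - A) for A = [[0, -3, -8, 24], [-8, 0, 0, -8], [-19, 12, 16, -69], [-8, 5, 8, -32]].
xI - A = [[x, 3, 8, -24], [8, x, 0, 8], [19, -12, x - 16, 69], [8, -5, -8, x + 32]].

Expanding det(xI - A) along the first row:
det(xI - A) = + (x)·det([[x, 0, 8], [-12, x - 16, 69], [-5, -8, x + 32]]) - (3)·det([[8, 0, 8], [19, x - 16, 69], [8, -8, x + 32]]) + (8)·det([[8, x, 8], [19, -12, 69], [8, -5, x + 32]]) - (-24)·det([[8, x, 0], [19, -12, x - 16], [8, -5, -8]]).

Evaluating gives χ_A(x) = x^4 + 16x^3 + 96x^2 + 256x + 256 = (x + 4)^4.

χ_A(x) = (x + 4)^4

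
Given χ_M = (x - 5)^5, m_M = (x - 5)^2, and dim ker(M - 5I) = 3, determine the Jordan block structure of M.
λ = 5: algebraic multiplicity 5 (exponent in χ_M), largest block size 2 (exponent in m_M), 3 blocks (geometric multiplicity). These force block sizes [2, 2, 1].

Jordan blocks: (5, 2), (5, 2), (5, 1)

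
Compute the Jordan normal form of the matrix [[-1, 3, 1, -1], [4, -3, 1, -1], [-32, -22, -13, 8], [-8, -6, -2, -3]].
J = [[-5, 1, 0, 0], [0, -5, 1, 0], [0, 0, -5, 0], [0, 0, 0, -5]]

The characteristic polynomial is det(xI - A) = (x + 5)^4, so the eigenvalues are -5 (algebraic multiplicity 4).

For λ = -5: rank(A + 5I) = 2, rank((A + 5I)^2) = 1, rank((A + 5I)^3) = 0. The eigenspace has dimension 4 - 2 = 2, so there are 2 Jordan blocks; the rank sequence gives block sizes [3, 1].

Assembling the blocks gives the Jordan form J above.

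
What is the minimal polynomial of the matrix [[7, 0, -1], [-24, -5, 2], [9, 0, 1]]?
The characteristic polynomial factors as (x - 4)^2(x + 5). The minimal polynomial is ∏(x - λ)^{k_λ} where k_λ is the size of the largest Jordan block at λ.

For λ = -5: rank(A + 5I) = 2, and the largest Jordan block has size 1 (the smallest k with rank((A + 5I)^k) = rank((A + 5I)^(k+1))).
For λ = 4: rank(A - 4I) = 2, and the largest Jordan block has size 2 (the smallest k with rank((A - 4I)^k) = rank((A - 4I)^(k+1))).

So m_A(x) = (x - 4)^2(x + 5).

m_A(x) = (x - 4)^2(x + 5)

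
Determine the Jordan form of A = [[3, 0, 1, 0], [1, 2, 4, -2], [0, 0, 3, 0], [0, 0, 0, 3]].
The characteristic polynomial is det(xI - A) = (x - 3)^3(x - 2), so the eigenvalues are 2 (algebraic multiplicity 1), 3 (algebraic multiplicity 3).

For λ = 2: algebraic multiplicity 1 gives one 1×1 block.

For λ = 3: rank(A - 3I) = 2, rank((A - 3I)^2) = 1. The eigenspace has dimension 4 - 2 = 2, so there are 2 Jordan blocks; the rank sequence gives block sizes [2, 1].

Assembling the blocks gives the Jordan form J above.

J = [[2, 0, 0, 0], [0, 3, 1, 0], [0, 0, 3, 0], [0, 0, 0, 3]]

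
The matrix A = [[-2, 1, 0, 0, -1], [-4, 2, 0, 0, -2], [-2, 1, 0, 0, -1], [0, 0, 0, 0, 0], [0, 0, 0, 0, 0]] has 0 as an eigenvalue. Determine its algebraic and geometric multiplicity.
The characteristic polynomial is x^5, so the factor x appears with exponent 5: the algebraic multiplicity is 5.

rank(A) = 1, so the eigenspace has dimension 5 - 1 = 4: the geometric multiplicity is 4.

Since 4 < 5, A is not diagonalizable.

algebraic multiplicity 5, geometric multiplicity 4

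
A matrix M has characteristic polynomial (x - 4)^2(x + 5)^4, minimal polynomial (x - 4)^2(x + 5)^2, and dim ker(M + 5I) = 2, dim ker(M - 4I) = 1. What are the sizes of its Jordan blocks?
λ = -5: algebraic multiplicity 4 (exponent in χ_M), largest block size 2 (exponent in m_M), 2 blocks (geometric multiplicity). These force block sizes [2, 2].
λ = 4: algebraic multiplicity 2 (exponent in χ_M), largest block size 2 (exponent in m_M), 1 block (geometric multiplicity). This forces block sizes [2].

Jordan blocks: (-5, 2), (-5, 2), (4, 2)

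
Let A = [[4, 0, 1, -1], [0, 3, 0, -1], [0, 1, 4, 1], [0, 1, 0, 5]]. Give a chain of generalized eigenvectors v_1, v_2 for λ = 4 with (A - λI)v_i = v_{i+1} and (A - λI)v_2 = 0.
We seek v_1 ∈ ker((A - 4I)^2) \ ker(A - 4I), then set v_{i+1} = (A - 4I) v_i.

One such chain is v_1 = [[-1, 1, 0, -1]]^T, v_2 = [[1, 0, 0, 0]]^T. Check: (A - 4I) v_2 = [[0, 0, 0, 0]]^T = 0.

v_1 = [[-1, 1, 0, -1]]^T, v_2 = [[1, 0, 0, 0]]^T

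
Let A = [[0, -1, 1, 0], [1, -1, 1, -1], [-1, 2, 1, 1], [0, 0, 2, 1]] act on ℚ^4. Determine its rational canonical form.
R = [[0, 0, 0, -3], [1, 0, 0, 0], [0, 1, 0, 3], [0, 0, 1, 1]]

The invariant factors of A (the non-unit diagonal entries of the Smith normal form of xI - A over ℚ[x]) are (x - 1)(x^3 - 3x - 3), each dividing the next. The characteristic polynomial is their product, (x - 1)(x^3 - 3x - 3).

The rational canonical form is the block-diagonal matrix of companion matrices C(f_i):
R = [[0, 0, 0, -3], [1, 0, 0, 0], [0, 1, 0, 3], [0, 0, 1, 1]].

Note the characteristic polynomial does not split into linear factors over ℚ, so A has no Jordan form over ℚ; the rational canonical form exists over any field.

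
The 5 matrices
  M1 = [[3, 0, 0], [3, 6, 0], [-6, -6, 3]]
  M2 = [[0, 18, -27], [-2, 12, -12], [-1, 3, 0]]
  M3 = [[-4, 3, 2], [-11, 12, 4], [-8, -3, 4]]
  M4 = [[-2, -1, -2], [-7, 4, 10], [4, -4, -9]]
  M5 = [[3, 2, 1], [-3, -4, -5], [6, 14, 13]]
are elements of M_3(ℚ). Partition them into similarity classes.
Characteristic polynomials: χ_{M1} = (x - 6)(x - 3)^2, χ_{M2} = (x - 6)(x - 3)^2, χ_{M3} = (x - 6)(x - 3)^2, χ_{M4} = (x + 1)(x + 3)^2, χ_{M5} = (x - 6)(x - 3)^2.

{M1}: invariant factors x - 3, (x - 6)(x - 3).

{M2, M3, M5}: invariant factors (x - 6)(x - 3)^2.

{M4}: invariant factors (x + 1)(x + 3)^2.

Matrices are similar if and only if their invariant-factor lists agree; the partition into similarity classes is {M1}, {M2, M3, M5}, {M4}.

3 classes: {M1}, {M2, M3, M5}, {M4}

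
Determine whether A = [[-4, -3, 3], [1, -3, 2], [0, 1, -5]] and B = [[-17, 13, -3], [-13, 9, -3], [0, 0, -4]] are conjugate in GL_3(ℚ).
No.

Both have characteristic polynomial (x + 4)^3, but the minimal polynomial of A is (x + 4)^3 while the minimal polynomial of B is (x + 4)^2. The minimal polynomial is a similarity invariant, so A and B are not similar.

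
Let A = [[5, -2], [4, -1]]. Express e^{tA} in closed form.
A has Jordan form J = [[1, 0], [0, 3]] with A = PJP^{-1}, so e^{tA} = P e^{tJ} P^{-1}.

For a Jordan block J_k(λ), e^{tJ_k(λ)} = e^{λt} · (I + tN + t^2 N^2/2! + ... + t^{k-1} N^{k-1}/(k-1)!) where N is the nilpotent superdiagonal part.

Assembling the blocks and conjugating back gives the entries of e^{tA} as shown above.

e^{tA} = [[2*e^{3*t} - e^{t}, -e^{3*t} + e^{t}], [2*(e^{2*t} - 1)*e^{t}, (2 - e^{2*t})*e^{t}]]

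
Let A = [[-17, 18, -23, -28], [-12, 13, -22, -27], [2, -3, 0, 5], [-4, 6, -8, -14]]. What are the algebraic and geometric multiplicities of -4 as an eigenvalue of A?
The characteristic polynomial is (x + 4)^2(x + 5)^2, so the factor x + 4 appears with exponent 2: the algebraic multiplicity is 2.

rank(A + 4I) = 2, so the eigenspace has dimension 4 - 2 = 2: the geometric multiplicity is 2.

algebraic multiplicity 2, geometric multiplicity 2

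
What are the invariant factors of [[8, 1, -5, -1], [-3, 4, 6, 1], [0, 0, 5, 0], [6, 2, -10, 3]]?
The Jordan structure of A has elementary divisors (x - 5)^3, (x - 5). Arranging the block sizes at each eigenvalue in decreasing order and taking row products gives the invariant factors.

Invariant factors (smallest first, each dividing the next): x - 5, (x - 5)^3.

Check: the last factor (x - 5)^3 is the minimal polynomial, and the product (x - 5)^4 is the characteristic polynomial.

x - 5, (x - 5)^3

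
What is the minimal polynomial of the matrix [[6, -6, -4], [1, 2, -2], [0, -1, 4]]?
m_A(x) = (x - 4)^3

The characteristic polynomial factors as (x - 4)^3. The minimal polynomial is ∏(x - λ)^{k_λ} where k_λ is the size of the largest Jordan block at λ.

For λ = 4: rank(A - 4I) = 2, and the largest Jordan block has size 3 (the smallest k with rank((A - 4I)^k) = rank((A - 4I)^(k+1))).

So m_A(x) = (x - 4)^3.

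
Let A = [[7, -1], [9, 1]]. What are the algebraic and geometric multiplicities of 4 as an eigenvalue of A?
The characteristic polynomial is (x - 4)^2, so the factor x - 4 appears with exponent 2: the algebraic multiplicity is 2.

rank(A - 4I) = 1, so the eigenspace has dimension 2 - 1 = 1: the geometric multiplicity is 1.

Since 1 < 2, A is not diagonalizable.

algebraic multiplicity 2, geometric multiplicity 1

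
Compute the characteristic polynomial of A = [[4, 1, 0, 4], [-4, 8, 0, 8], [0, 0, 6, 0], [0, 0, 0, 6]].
χ_A(x) = (x - 6)^4

xI - A = [[x - 4, -1, 0, -4], [4, x - 8, 0, -8], [0, 0, x - 6, 0], [0, 0, 0, x - 6]].

Expanding det(xI - A) along the first row:
det(xI - A) = + (x - 4)·det([[x - 8, 0, -8], [0, x - 6, 0], [0, 0, x - 6]]) - (-1)·det([[4, 0, -8], [0, x - 6, 0], [0, 0, x - 6]]) + (0)·det([[4, x - 8, -8], [0, 0, 0], [0, 0, x - 6]]) - (-4)·det([[4, x - 8, 0], [0, 0, x - 6], [0, 0, 0]]).

Evaluating gives χ_A(x) = x^4 - 24x^3 + 216x^2 - 864x + 1296 = (x - 6)^4.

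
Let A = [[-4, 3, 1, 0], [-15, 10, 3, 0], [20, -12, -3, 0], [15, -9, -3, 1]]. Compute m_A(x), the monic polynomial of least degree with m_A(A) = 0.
The characteristic polynomial factors as (x - 1)^4. The minimal polynomial is ∏(x - λ)^{k_λ} where k_λ is the size of the largest Jordan block at λ.

For λ = 1: rank(A - I) = 1, and the largest Jordan block has size 2 (the smallest k with rank((A - I)^k) = rank((A - I)^(k+1))).

So m_A(x) = (x - 1)^2.

m_A(x) = (x - 1)^2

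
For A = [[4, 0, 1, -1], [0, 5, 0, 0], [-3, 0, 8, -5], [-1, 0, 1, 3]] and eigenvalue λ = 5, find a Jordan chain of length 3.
We seek v_1 ∈ ker((A - 5I)^3) \ ker((A - 5I)^2), then set v_{i+1} = (A - 5I) v_i.

One such chain is v_1 = [[1, 0, 2, 0]]^T, v_2 = [[1, 0, 3, 1]]^T, v_3 = [[1, 0, 1, 0]]^T. Check: (A - 5I) v_3 = [[0, 0, 0, 0]]^T = 0.

v_1 = [[1, 0, 2, 0]]^T, v_2 = [[1, 0, 3, 1]]^T, v_3 = [[1, 0, 1, 0]]^T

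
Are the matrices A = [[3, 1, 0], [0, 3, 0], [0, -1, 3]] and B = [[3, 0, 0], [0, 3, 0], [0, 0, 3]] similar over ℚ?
No.

Both have characteristic polynomial (x - 3)^3, but the minimal polynomial of A is (x - 3)^2 while the minimal polynomial of B is x - 3. The minimal polynomial is a similarity invariant, so A and B are not similar.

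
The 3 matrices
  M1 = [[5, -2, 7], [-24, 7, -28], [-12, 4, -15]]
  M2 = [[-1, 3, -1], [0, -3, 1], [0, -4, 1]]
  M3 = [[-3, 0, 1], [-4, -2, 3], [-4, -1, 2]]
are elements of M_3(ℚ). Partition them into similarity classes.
Characteristic polynomials: χ_{M1} = (x + 1)^3, χ_{M2} = (x + 1)^3, χ_{M3} = (x + 1)^3.

{M1}: invariant factors x + 1, (x + 1)^2.

{M2, M3}: invariant factors (x + 1)^3.

Matrices are similar if and only if their invariant-factor lists agree; the partition into similarity classes is {M1}, {M2, M3}.

2 classes: {M1}, {M2, M3}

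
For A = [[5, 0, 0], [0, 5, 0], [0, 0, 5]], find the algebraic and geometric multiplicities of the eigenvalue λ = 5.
algebraic multiplicity 3, geometric multiplicity 3

The characteristic polynomial is (x - 5)^3, so the factor x - 5 appears with exponent 3: the algebraic multiplicity is 3.

rank(A - 5I) = 0, so the eigenspace has dimension 3 - 0 = 3: the geometric multiplicity is 3.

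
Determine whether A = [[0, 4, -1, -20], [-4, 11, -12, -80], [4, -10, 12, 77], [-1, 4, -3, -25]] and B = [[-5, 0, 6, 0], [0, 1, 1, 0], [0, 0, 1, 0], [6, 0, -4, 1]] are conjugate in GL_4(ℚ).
No.

Both have characteristic polynomial (x - 1)^3(x + 5), but the minimal polynomial of A is (x - 1)^3(x + 5) while the minimal polynomial of B is (x - 1)^2(x + 5). The minimal polynomial is a similarity invariant, so A and B are not similar.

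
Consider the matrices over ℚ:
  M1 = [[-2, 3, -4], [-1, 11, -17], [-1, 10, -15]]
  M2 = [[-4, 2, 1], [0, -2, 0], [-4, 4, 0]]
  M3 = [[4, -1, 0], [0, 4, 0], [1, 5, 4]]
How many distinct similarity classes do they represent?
Characteristic polynomials: χ_{M1} = (x + 2)^3, χ_{M2} = (x + 2)^3, χ_{M3} = (x - 4)^3.

{M1}: invariant factors (x + 2)^3.

{M2}: invariant factors x + 2, (x + 2)^2.

{M3}: invariant factors (x - 4)^3.

Matrices are similar if and only if their invariant-factor lists agree; the partition into similarity classes is {M1}, {M2}, {M3}.

3 classes: {M1}, {M2}, {M3}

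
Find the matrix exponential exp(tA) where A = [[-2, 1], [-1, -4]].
e^{tA} = [[(t + 1)*e^{-3*t}, t*e^{-3*t}], [-t*e^{-3*t}, (1 - t)*e^{-3*t}]]

A has Jordan form J = [[-3, 1], [0, -3]] with A = PJP^{-1}, so e^{tA} = P e^{tJ} P^{-1}.

For a Jordan block J_k(λ), e^{tJ_k(λ)} = e^{λt} · (I + tN + t^2 N^2/2! + ... + t^{k-1} N^{k-1}/(k-1)!) where N is the nilpotent superdiagonal part.

Assembling the blocks and conjugating back gives the entries of e^{tA} as shown above.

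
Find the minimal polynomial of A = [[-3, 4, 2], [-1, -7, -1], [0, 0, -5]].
The characteristic polynomial factors as (x + 5)^3. The minimal polynomial is ∏(x - λ)^{k_λ} where k_λ is the size of the largest Jordan block at λ.

For λ = -5: rank(A + 5I) = 1, and the largest Jordan block has size 2 (the smallest k with rank((A + 5I)^k) = rank((A + 5I)^(k+1))).

So m_A(x) = (x + 5)^2.

m_A(x) = (x + 5)^2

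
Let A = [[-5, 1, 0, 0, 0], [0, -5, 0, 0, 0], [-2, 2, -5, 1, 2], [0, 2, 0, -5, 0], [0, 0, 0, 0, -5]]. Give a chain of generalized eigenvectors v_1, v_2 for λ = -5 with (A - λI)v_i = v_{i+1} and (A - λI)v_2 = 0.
v_1 = [[0, 1, 0, 0, 0]]^T, v_2 = [[1, 0, 2, 2, 0]]^T

We seek v_1 ∈ ker((A + 5I)^2) \ ker(A + 5I), then set v_{i+1} = (A + 5I) v_i.

One such chain is v_1 = [[0, 1, 0, 0, 0]]^T, v_2 = [[1, 0, 2, 2, 0]]^T. Check: (A + 5I) v_2 = [[0, 0, 0, 0, 0]]^T = 0.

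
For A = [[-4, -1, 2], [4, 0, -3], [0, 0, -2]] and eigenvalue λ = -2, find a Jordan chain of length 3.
v_1 = [[0, 0, 1]]^T, v_2 = [[2, -3, 0]]^T, v_3 = [[-1, 2, 0]]^T

We seek v_1 ∈ ker((A + 2I)^3) \ ker((A + 2I)^2), then set v_{i+1} = (A + 2I) v_i.

One such chain is v_1 = [[0, 0, 1]]^T, v_2 = [[2, -3, 0]]^T, v_3 = [[-1, 2, 0]]^T. Check: (A + 2I) v_3 = [[0, 0, 0]]^T = 0.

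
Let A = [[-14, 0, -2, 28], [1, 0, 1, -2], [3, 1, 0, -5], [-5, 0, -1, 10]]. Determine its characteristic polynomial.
xI - A = [[x + 14, 0, 2, -28], [-1, x, -1, 2], [-3, -1, x, 5], [5, 0, 1, x - 10]].

Expanding det(xI - A) along the first row:
det(xI - A) = + (x + 14)·det([[x, -1, 2], [-1, x, 5], [0, 1, x - 10]]) - (0)·det([[-1, -1, 2], [-3, x, 5], [5, 1, x - 10]]) + (2)·det([[-1, x, 2], [-3, -1, 5], [5, 0, x - 10]]) - (-28)·det([[-1, x, -1], [-3, -1, x], [5, 0, 1]]).

Evaluating gives χ_A(x) = x^4 + 4x^3 = x^3(x + 4).

χ_A(x) = x^3(x + 4)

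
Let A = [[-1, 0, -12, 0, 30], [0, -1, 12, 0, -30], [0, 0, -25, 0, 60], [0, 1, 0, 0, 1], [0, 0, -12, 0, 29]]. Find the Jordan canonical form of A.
J = [[-1, 0, 0, 0, 0], [0, -1, 0, 0, 0], [0, 0, -1, 0, 0], [0, 0, 0, 0, 0], [0, 0, 0, 0, 5]]

The characteristic polynomial is det(xI - A) = x(x - 5)(x + 1)^3, so the eigenvalues are -1 (algebraic multiplicity 3), 0 (algebraic multiplicity 1), 5 (algebraic multiplicity 1).

For λ = -1: rank(A + I) = 2. The eigenspace has dimension 5 - 2 = 3, so there are 3 Jordan blocks; the rank sequence gives block sizes [1, 1, 1].

For λ = 0: algebraic multiplicity 1 gives one 1×1 block.

For λ = 5: algebraic multiplicity 1 gives one 1×1 block.

Assembling the blocks gives the Jordan form J above.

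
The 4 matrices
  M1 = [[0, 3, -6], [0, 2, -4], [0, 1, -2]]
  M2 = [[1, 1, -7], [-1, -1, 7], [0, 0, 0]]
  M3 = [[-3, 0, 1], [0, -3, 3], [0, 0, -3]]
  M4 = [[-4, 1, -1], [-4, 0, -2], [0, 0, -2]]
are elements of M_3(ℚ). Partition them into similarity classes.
Characteristic polynomials: χ_{M1} = x^3, χ_{M2} = x^3, χ_{M3} = (x + 3)^3, χ_{M4} = (x + 2)^3.

{M1, M2}: invariant factors x, x^2.

{M3}: invariant factors x + 3, (x + 3)^2.

{M4}: invariant factors x + 2, (x + 2)^2.

Matrices are similar if and only if their invariant-factor lists agree; the partition into similarity classes is {M1, M2}, {M3}, {M4}.

3 classes: {M1, M2}, {M3}, {M4}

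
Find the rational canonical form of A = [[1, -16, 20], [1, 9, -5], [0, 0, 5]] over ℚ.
The invariant factors of A (the non-unit diagonal entries of the Smith normal form of xI - A over ℚ[x]) are x - 5, (x - 5)^2, each dividing the next. The characteristic polynomial is their product, (x - 5)^3.

The rational canonical form is the block-diagonal matrix of companion matrices C(f_i):
R = [[5, 0, 0], [0, 0, -25], [0, 1, 10]].

R = [[5, 0, 0], [0, 0, -25], [0, 1, 10]]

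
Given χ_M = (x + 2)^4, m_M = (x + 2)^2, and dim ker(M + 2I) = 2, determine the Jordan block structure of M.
λ = -2: algebraic multiplicity 4 (exponent in χ_M), largest block size 2 (exponent in m_M), 2 blocks (geometric multiplicity). These force block sizes [2, 2].

Jordan blocks: (-2, 2), (-2, 2)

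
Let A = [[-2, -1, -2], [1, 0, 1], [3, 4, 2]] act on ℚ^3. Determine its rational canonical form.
R = [[0, 0, -1], [1, 0, 1], [0, 1, 0]]

The invariant factors of A (the non-unit diagonal entries of the Smith normal form of xI - A over ℚ[x]) are x^3 - x + 1, each dividing the next. The characteristic polynomial is their product, x^3 - x + 1.

The rational canonical form is the block-diagonal matrix of companion matrices C(f_i):
R = [[0, 0, -1], [1, 0, 1], [0, 1, 0]].

Note the characteristic polynomial does not split into linear factors over ℚ, so A has no Jordan form over ℚ; the rational canonical form exists over any field.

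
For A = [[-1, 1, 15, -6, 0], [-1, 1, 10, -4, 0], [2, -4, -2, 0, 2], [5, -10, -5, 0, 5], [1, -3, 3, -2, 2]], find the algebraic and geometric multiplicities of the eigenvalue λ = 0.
The characteristic polynomial is x^5, so the factor x appears with exponent 5: the algebraic multiplicity is 5.

rank(A) = 3, so the eigenspace has dimension 5 - 3 = 2: the geometric multiplicity is 2.

Since 2 < 5, A is not diagonalizable.

algebraic multiplicity 5, geometric multiplicity 2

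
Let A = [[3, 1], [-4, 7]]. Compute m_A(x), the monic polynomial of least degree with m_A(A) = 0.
The characteristic polynomial factors as (x - 5)^2. The minimal polynomial is ∏(x - λ)^{k_λ} where k_λ is the size of the largest Jordan block at λ.

For λ = 5: rank(A - 5I) = 1, and the largest Jordan block has size 2 (the smallest k with rank((A - 5I)^k) = rank((A - 5I)^(k+1))).

So m_A(x) = (x - 5)^2.

m_A(x) = (x - 5)^2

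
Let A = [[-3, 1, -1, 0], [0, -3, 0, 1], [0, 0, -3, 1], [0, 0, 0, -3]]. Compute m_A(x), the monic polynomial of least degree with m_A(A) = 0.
m_A(x) = (x + 3)^2

The characteristic polynomial factors as (x + 3)^4. The minimal polynomial is ∏(x - λ)^{k_λ} where k_λ is the size of the largest Jordan block at λ.

For λ = -3: rank(A + 3I) = 2, and the largest Jordan block has size 2 (the smallest k with rank((A + 3I)^k) = rank((A + 3I)^(k+1))).

So m_A(x) = (x + 3)^2.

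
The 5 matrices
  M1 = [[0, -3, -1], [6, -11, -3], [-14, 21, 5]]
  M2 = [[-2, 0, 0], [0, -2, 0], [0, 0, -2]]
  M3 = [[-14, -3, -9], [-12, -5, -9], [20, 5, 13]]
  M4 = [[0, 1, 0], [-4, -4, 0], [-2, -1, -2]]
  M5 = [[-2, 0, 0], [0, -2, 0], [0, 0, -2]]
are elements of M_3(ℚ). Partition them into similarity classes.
2 classes: {M1, M3, M4}, {M2, M5}

Characteristic polynomials: χ_{M1} = (x + 2)^3, χ_{M2} = (x + 2)^3, χ_{M3} = (x + 2)^3, χ_{M4} = (x + 2)^3, χ_{M5} = (x + 2)^3.

{M1, M3, M4}: invariant factors x + 2, (x + 2)^2.

{M2, M5}: invariant factors x + 2, x + 2, x + 2.

Matrices are similar if and only if their invariant-factor lists agree; the partition into similarity classes is {M1, M3, M4}, {M2, M5}.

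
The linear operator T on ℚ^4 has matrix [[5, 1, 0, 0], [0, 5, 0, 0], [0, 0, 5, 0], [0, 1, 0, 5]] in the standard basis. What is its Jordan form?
The characteristic polynomial is det(xI - A) = (x - 5)^4, so the eigenvalues are 5 (algebraic multiplicity 4).

For λ = 5: rank(A - 5I) = 1, rank((A - 5I)^2) = 0. The eigenspace has dimension 4 - 1 = 3, so there are 3 Jordan blocks; the rank sequence gives block sizes [2, 1, 1].

Assembling the blocks gives the Jordan form J above.

J = [[5, 1, 0, 0], [0, 5, 0, 0], [0, 0, 5, 0], [0, 0, 0, 5]]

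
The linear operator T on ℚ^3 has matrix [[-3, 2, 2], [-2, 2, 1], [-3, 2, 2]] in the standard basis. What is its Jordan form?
The characteristic polynomial is det(xI - A) = x^2(x - 1), so the eigenvalues are 0 (algebraic multiplicity 2), 1 (algebraic multiplicity 1).

For λ = 0: rank(A) = 2, rank(A^2) = 1. The eigenspace has dimension 3 - 2 = 1, so there is 1 Jordan block; the rank sequence gives block sizes [2].

For λ = 1: algebraic multiplicity 1 gives one 1×1 block.

Assembling the blocks gives the Jordan form J above.

J = [[0, 1, 0], [0, 0, 0], [0, 0, 1]]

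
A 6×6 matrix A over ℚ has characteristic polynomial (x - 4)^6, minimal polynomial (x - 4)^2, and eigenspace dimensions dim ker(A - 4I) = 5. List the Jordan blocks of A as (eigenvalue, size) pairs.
λ = 4: algebraic multiplicity 6 (exponent in χ_A), largest block size 2 (exponent in m_A), 5 blocks (geometric multiplicity). These force block sizes [2, 1, 1, 1, 1].

Jordan blocks: (4, 2), (4, 1), (4, 1), (4, 1), (4, 1)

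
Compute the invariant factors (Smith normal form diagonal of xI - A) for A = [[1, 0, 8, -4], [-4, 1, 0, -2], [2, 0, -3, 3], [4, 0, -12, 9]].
The Jordan structure of A has elementary divisors (x - 1), (x - 1), (x - 3)^2. Arranging the block sizes at each eigenvalue in decreasing order and taking row products gives the invariant factors.

Invariant factors (smallest first, each dividing the next): x - 1, (x - 3)^2(x - 1).

Check: the last factor (x - 3)^2(x - 1) is the minimal polynomial, and the product (x - 3)^2(x - 1)^2 is the characteristic polynomial.

x - 1, (x - 3)^2(x - 1)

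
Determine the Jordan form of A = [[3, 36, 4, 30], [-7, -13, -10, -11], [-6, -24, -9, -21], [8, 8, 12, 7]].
The characteristic polynomial is det(xI - A) = (x + 3)^4, so the eigenvalues are -3 (algebraic multiplicity 4).

For λ = -3: rank(A + 3I) = 2, rank((A + 3I)^2) = 0. The eigenspace has dimension 4 - 2 = 2, so there are 2 Jordan blocks; the rank sequence gives block sizes [2, 2].

Assembling the blocks gives the Jordan form J above.

J = [[-3, 1, 0, 0], [0, -3, 0, 0], [0, 0, -3, 1], [0, 0, 0, -3]]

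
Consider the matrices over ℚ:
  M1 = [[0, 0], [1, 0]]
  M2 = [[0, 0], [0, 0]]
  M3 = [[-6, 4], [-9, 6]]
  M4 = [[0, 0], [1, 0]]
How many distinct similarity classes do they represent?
Characteristic polynomials: χ_{M1} = x^2, χ_{M2} = x^2, χ_{M3} = x^2, χ_{M4} = x^2.

{M1, M3, M4}: invariant factors x^2.

{M2}: invariant factors x, x.

Matrices are similar if and only if their invariant-factor lists agree; the partition into similarity classes is {M1, M3, M4}, {M2}.

2 classes: {M1, M3, M4}, {M2}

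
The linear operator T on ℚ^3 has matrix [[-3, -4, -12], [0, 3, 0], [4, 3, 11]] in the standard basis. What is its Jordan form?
J = [[3, 1, 0], [0, 3, 0], [0, 0, 5]]

The characteristic polynomial is det(xI - A) = (x - 5)(x - 3)^2, so the eigenvalues are 3 (algebraic multiplicity 2), 5 (algebraic multiplicity 1).

For λ = 3: rank(A - 3I) = 2, rank((A - 3I)^2) = 1. The eigenspace has dimension 3 - 2 = 1, so there is 1 Jordan block; the rank sequence gives block sizes [2].

For λ = 5: algebraic multiplicity 1 gives one 1×1 block.

Assembling the blocks gives the Jordan form J above.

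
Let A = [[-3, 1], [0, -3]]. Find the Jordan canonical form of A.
J = [[-3, 1], [0, -3]]

The characteristic polynomial is det(xI - A) = (x + 3)^2, so the eigenvalues are -3 (algebraic multiplicity 2).

For λ = -3: rank(A + 3I) = 1, rank((A + 3I)^2) = 0. The eigenspace has dimension 2 - 1 = 1, so there is 1 Jordan block; the rank sequence gives block sizes [2].

Assembling the blocks gives the Jordan form J above.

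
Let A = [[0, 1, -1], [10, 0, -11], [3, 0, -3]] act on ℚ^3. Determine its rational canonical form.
The invariant factors of A (the non-unit diagonal entries of the Smith normal form of xI - A over ℚ[x]) are (x - 1)(x^2 + 4x - 3), each dividing the next. The characteristic polynomial is their product, (x - 1)(x^2 + 4x - 3).

The rational canonical form is the block-diagonal matrix of companion matrices C(f_i):
R = [[0, 0, -3], [1, 0, 7], [0, 1, -3]].

Note the characteristic polynomial does not split into linear factors over ℚ, so A has no Jordan form over ℚ; the rational canonical form exists over any field.

R = [[0, 0, -3], [1, 0, 7], [0, 1, -3]]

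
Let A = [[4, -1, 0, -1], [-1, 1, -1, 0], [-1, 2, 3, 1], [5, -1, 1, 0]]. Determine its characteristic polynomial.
xI - A = [[x - 4, 1, 0, 1], [1, x - 1, 1, 0], [1, -2, x - 3, -1], [-5, 1, -1, x]].

Expanding det(xI - A) along the first row:
det(xI - A) = + (x - 4)·det([[x - 1, 1, 0], [-2, x - 3, -1], [1, -1, x]]) - (1)·det([[1, 1, 0], [1, x - 3, -1], [-5, -1, x]]) + (0)·det([[1, x - 1, 0], [1, -2, -1], [-5, 1, x]]) - (1)·det([[1, x - 1, 1], [1, -2, x - 3], [-5, 1, -1]]).

Evaluating gives χ_A(x) = x^4 - 8x^3 + 24x^2 - 32x + 16 = (x - 2)^4.

χ_A(x) = (x - 2)^4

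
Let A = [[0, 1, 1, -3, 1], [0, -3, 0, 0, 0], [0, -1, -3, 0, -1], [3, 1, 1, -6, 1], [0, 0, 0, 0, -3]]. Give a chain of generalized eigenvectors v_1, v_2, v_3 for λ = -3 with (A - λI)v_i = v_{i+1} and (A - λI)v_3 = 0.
We seek v_1 ∈ ker((A + 3I)^3) \ ker((A + 3I)^2), then set v_{i+1} = (A + 3I) v_i.

One such chain is v_1 = [[0, -1, 1, 0, 0]]^T, v_2 = [[0, 0, 1, 0, 0]]^T, v_3 = [[1, 0, 0, 1, 0]]^T. Check: (A + 3I) v_3 = [[0, 0, 0, 0, 0]]^T = 0.

v_1 = [[0, -1, 1, 0, 0]]^T, v_2 = [[0, 0, 1, 0, 0]]^T, v_3 = [[1, 0, 0, 1, 0]]^T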